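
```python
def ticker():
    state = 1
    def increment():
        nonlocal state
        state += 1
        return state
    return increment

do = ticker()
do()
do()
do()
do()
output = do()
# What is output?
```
6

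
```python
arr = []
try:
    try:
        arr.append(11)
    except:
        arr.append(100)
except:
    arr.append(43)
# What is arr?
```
[11]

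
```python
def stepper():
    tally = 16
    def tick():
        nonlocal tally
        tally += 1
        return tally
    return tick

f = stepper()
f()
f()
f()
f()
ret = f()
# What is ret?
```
21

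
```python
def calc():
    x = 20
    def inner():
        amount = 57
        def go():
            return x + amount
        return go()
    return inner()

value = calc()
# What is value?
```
77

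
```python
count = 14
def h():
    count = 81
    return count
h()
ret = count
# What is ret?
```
14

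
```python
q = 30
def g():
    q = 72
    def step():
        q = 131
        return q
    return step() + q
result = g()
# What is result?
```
203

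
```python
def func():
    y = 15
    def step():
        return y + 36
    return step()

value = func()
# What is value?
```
51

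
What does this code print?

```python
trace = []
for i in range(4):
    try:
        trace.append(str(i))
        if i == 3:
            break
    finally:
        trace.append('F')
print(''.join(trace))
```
0F1F2F3F

finally runs even when breaking out of loop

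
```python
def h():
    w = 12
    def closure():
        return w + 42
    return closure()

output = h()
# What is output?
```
54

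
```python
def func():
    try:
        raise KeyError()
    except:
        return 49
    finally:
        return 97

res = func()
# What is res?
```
97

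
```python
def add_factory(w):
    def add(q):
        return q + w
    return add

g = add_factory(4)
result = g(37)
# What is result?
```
41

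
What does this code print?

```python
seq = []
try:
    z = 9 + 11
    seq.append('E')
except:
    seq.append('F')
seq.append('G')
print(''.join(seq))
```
EG

No exception, try block completes normally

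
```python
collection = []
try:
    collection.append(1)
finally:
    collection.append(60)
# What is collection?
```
[1, 60]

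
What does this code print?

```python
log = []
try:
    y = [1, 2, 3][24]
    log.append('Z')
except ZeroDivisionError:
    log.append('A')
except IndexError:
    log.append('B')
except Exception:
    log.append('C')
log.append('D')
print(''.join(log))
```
BD

IndexError matches before generic Exception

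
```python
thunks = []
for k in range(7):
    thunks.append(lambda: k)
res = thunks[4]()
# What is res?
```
6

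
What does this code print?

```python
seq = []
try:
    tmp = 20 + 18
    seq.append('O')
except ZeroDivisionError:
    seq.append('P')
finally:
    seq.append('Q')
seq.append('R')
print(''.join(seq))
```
OQR

finally runs after normal execution too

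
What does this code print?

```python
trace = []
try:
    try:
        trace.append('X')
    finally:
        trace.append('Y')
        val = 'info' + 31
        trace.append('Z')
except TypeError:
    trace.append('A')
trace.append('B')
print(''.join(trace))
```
XYAB

Exception in inner finally caught by outer except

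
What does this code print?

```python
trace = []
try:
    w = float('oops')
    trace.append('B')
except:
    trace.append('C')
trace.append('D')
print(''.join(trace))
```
CD

Exception raised in try, caught by bare except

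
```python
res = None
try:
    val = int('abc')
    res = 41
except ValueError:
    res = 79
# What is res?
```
79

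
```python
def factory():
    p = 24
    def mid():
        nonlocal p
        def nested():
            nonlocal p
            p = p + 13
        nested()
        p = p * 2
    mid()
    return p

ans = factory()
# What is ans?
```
74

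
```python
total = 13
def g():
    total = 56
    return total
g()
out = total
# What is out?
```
13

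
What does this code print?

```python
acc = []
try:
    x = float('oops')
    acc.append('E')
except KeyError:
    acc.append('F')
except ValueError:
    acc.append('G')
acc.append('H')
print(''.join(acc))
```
GH

ValueError is caught by its specific handler, not KeyError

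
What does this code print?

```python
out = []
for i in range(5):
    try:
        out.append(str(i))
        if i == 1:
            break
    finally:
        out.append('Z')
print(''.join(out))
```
0Z1Z

finally runs even when breaking out of loop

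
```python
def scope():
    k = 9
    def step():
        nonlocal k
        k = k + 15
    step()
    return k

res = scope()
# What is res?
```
24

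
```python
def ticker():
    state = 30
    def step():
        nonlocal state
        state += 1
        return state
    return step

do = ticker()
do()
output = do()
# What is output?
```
32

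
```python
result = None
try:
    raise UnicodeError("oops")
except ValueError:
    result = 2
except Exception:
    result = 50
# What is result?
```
2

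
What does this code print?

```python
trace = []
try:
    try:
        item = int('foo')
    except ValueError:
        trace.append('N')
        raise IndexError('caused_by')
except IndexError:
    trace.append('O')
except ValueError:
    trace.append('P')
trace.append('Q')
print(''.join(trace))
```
NOQ

IndexError raised and caught, original ValueError not re-raised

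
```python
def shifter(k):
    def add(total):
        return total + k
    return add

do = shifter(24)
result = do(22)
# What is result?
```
46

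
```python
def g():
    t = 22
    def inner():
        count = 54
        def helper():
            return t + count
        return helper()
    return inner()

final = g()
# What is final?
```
76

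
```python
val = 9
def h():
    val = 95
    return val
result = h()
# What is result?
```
95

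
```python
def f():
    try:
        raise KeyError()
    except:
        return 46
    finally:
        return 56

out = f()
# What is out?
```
56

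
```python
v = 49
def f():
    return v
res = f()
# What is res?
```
49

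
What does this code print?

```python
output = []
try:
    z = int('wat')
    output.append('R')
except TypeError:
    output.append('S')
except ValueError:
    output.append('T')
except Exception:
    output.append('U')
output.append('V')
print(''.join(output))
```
TV

ValueError matches before generic Exception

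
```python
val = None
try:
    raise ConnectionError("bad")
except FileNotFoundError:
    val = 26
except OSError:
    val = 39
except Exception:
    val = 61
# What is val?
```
39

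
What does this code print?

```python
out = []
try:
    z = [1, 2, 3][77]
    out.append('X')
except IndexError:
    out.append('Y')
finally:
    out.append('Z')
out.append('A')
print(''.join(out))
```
YZA

finally always runs, even after exception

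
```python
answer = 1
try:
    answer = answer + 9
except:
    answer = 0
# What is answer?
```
10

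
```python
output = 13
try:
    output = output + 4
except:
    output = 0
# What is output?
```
17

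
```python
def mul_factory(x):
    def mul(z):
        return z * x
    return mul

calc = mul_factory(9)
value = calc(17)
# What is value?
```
153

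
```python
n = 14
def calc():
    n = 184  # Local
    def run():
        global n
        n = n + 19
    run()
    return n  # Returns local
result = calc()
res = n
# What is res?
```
33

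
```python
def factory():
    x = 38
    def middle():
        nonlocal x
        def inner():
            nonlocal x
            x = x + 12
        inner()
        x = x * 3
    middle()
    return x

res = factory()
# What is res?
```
150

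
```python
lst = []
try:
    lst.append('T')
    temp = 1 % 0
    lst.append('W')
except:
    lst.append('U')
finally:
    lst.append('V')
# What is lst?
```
['T', 'U', 'V']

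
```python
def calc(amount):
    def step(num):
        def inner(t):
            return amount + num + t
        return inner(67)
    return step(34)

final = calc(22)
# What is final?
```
123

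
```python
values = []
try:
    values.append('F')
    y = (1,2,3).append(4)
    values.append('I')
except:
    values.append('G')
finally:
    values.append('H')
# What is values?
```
['F', 'G', 'H']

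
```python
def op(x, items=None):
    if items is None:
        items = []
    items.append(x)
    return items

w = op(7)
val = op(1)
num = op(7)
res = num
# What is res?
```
[7]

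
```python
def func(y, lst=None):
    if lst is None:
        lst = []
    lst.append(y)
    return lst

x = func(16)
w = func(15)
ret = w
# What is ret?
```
[15]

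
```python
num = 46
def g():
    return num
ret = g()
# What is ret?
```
46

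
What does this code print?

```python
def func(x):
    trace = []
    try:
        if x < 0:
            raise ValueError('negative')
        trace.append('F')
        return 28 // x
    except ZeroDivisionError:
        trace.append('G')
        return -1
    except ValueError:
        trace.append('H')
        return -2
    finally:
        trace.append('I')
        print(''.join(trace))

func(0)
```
FGI

x=0 causes ZeroDivisionError, caught, finally prints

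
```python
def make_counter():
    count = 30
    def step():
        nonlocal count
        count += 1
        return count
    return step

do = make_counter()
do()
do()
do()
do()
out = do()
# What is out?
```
35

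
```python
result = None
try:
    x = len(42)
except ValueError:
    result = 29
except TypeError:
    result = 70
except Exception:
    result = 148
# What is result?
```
70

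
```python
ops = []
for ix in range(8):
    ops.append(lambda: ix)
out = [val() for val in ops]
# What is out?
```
[7, 7, 7, 7, 7, 7, 7, 7]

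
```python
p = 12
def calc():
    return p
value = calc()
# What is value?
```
12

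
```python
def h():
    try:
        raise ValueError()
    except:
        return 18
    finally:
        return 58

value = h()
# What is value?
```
58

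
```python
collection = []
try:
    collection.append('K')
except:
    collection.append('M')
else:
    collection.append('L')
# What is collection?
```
['K', 'L']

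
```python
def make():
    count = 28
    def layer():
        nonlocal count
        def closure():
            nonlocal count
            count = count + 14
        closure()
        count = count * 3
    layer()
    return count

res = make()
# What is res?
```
126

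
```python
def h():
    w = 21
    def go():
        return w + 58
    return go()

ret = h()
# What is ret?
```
79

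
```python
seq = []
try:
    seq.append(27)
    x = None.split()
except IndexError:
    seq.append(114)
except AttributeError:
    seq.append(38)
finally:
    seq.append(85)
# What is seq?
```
[27, 38, 85]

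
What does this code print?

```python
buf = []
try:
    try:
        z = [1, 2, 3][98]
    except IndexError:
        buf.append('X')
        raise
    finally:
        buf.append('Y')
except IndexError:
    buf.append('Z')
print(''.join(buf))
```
XYZ

finally runs before re-raised exception propagates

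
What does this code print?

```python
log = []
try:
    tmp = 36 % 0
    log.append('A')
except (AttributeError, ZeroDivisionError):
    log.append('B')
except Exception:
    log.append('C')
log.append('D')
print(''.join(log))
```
BD

ZeroDivisionError matches tuple containing it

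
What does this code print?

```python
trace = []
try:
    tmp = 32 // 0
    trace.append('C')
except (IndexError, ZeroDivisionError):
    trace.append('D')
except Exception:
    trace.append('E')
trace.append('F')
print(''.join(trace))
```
DF

ZeroDivisionError matches tuple containing it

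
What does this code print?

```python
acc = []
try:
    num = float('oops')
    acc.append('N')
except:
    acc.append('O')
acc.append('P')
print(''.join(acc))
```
OP

Exception raised in try, caught by bare except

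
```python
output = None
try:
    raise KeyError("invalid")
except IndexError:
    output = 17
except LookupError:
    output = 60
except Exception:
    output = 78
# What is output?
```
60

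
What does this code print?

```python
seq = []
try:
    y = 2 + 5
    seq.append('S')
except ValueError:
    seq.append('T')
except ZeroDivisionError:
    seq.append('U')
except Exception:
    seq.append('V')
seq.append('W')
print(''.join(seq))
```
SW

No exception, try block completes normally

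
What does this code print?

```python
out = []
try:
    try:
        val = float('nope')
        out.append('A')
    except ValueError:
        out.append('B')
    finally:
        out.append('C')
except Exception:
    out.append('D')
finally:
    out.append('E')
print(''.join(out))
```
BCE

Both finally blocks run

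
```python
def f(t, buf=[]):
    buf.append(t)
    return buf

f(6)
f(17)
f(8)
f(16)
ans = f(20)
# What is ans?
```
[6, 17, 8, 16, 20]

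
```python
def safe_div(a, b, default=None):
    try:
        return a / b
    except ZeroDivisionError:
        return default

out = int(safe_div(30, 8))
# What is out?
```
3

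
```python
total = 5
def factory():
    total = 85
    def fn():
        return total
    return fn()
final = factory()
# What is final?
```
85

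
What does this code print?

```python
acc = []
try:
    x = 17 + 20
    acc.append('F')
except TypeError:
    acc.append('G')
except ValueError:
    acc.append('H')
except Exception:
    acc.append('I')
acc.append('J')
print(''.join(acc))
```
FJ

No exception, try block completes normally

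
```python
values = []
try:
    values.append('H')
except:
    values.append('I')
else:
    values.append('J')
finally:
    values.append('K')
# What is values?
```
['H', 'J', 'K']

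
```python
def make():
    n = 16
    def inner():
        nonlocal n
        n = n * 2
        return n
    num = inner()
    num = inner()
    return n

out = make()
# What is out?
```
64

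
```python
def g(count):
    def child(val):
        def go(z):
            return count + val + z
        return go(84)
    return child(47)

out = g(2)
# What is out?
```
133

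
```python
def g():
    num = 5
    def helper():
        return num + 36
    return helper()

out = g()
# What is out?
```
41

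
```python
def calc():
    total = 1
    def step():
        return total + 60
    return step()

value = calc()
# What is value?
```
61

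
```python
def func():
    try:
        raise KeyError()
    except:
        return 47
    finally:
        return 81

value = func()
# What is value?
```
81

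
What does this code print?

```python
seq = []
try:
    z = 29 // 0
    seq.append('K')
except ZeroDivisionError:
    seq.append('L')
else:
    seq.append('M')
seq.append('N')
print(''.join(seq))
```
LN

else block skipped when exception is caught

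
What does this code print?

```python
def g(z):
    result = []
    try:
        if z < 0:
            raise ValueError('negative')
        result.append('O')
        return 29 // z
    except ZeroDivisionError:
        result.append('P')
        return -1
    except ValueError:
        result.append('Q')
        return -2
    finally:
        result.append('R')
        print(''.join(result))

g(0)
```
OPR

z=0 causes ZeroDivisionError, caught, finally prints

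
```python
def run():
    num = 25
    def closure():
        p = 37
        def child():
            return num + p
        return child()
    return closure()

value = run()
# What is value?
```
62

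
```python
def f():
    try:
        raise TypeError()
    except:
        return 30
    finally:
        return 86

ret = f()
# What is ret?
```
86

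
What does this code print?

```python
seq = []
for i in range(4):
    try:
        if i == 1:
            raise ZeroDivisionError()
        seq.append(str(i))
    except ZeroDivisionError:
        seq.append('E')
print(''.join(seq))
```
0E23

Exception on i=1 caught, loop continues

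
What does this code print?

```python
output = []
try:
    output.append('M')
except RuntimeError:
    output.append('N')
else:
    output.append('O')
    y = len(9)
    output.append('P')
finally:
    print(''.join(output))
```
MO

Try succeeds, else appends 'O', TypeError in else is uncaught, finally prints before exception propagates ('P' never appended)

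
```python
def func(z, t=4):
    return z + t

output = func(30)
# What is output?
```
34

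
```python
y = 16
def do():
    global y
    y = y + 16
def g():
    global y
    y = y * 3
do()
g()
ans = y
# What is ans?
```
96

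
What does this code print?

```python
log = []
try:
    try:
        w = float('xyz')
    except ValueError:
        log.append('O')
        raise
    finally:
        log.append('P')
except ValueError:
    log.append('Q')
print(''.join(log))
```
OPQ

finally runs before re-raised exception propagates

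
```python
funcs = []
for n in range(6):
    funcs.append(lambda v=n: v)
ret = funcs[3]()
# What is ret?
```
3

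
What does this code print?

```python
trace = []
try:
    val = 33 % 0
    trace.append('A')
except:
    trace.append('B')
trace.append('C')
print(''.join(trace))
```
BC

Exception raised in try, caught by bare except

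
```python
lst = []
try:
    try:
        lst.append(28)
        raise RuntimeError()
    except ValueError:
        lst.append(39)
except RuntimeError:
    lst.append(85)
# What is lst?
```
[28, 85]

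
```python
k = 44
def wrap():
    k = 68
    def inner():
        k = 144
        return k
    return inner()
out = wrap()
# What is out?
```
144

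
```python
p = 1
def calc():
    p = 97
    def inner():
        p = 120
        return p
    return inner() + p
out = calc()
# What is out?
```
217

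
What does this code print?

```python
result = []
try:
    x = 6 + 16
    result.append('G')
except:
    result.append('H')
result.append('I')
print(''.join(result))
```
GI

No exception, try block completes normally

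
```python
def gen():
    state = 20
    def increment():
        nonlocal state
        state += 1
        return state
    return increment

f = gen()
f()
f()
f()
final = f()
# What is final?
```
24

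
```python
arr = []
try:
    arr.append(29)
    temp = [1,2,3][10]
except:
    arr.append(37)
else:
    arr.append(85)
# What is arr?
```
[29, 37]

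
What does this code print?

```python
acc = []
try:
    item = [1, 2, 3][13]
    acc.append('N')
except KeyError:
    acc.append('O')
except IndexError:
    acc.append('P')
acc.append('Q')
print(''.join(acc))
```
PQ

IndexError is caught by its specific handler, not KeyError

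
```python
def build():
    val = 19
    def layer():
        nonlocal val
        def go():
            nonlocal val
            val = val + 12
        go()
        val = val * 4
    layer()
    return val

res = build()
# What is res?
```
124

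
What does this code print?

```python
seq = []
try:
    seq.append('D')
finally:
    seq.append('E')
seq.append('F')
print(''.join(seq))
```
DEF

try/finally without except, no exception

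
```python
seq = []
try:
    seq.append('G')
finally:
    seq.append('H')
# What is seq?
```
['G', 'H']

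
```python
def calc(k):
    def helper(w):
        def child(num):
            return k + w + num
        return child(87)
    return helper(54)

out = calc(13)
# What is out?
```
154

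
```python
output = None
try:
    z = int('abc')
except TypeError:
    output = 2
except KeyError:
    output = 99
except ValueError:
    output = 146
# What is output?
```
146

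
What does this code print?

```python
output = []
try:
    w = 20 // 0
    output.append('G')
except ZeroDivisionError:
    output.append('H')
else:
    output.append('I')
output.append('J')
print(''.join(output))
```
HJ

else block skipped when exception is caught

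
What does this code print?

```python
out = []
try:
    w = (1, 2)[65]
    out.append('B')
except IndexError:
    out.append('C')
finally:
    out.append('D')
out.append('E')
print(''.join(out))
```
CDE

finally always runs, even after exception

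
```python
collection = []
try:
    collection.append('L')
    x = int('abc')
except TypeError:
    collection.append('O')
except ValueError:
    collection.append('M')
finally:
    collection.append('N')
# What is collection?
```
['L', 'M', 'N']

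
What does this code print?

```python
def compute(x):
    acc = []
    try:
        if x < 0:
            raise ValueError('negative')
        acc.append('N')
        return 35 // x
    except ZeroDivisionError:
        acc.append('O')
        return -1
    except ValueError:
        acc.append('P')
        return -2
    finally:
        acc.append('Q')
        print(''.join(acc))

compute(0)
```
NOQ

x=0 causes ZeroDivisionError, caught, finally prints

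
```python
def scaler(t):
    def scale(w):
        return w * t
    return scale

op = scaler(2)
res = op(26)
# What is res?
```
52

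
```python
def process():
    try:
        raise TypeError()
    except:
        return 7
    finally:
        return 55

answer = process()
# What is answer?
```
55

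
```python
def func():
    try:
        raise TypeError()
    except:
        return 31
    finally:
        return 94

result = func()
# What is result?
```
94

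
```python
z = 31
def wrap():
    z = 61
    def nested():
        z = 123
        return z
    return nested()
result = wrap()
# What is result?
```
123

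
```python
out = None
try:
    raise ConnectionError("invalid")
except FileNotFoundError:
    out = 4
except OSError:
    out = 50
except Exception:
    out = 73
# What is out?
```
50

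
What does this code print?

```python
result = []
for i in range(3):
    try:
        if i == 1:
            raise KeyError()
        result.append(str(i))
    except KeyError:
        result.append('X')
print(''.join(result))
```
0X2

Exception on i=1 caught, loop continues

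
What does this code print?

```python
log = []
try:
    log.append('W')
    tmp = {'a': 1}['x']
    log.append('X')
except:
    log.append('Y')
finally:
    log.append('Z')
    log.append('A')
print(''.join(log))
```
WYZA

Code before exception runs, then except, then all of finally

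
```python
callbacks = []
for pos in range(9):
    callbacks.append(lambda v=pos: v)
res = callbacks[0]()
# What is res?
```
0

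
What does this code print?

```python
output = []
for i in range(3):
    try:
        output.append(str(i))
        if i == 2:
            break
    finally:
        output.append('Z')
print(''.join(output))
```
0Z1Z2Z

finally runs even when breaking out of loop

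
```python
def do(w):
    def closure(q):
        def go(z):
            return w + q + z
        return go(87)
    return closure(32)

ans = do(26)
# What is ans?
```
145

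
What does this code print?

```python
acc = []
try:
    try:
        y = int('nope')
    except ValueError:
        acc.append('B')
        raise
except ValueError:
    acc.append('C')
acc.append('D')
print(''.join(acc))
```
BCD

raise without argument re-raises current exception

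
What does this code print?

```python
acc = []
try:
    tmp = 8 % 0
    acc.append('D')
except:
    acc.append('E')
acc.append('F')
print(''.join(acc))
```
EF

Exception raised in try, caught by bare except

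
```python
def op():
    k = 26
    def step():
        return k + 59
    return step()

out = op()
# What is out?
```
85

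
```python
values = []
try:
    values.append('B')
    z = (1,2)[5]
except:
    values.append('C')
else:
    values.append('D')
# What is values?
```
['B', 'C']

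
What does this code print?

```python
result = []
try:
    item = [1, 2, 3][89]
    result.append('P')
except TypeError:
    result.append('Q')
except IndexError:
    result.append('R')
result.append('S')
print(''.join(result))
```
RS

IndexError is caught by its specific handler, not TypeError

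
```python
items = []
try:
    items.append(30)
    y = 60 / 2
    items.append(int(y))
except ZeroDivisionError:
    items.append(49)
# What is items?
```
[30, 30]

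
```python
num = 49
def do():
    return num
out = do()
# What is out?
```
49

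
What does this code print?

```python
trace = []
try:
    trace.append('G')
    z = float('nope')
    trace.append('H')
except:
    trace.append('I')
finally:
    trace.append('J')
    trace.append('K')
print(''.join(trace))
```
GIJK

Code before exception runs, then except, then all of finally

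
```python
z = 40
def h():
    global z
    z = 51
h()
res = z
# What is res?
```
51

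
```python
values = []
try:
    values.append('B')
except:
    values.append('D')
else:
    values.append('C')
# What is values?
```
['B', 'C']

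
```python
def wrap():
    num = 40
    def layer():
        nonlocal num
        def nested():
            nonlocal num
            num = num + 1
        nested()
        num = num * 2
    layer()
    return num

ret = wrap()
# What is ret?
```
82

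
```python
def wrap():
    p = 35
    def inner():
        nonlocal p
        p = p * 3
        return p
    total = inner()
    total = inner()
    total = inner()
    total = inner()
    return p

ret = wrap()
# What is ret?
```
2835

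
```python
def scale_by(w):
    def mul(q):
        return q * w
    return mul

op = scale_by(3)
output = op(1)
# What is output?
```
3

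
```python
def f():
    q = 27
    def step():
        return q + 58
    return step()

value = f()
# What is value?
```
85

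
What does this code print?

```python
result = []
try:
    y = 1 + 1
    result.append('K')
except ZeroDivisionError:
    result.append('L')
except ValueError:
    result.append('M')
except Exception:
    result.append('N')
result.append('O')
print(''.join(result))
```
KO

No exception, try block completes normally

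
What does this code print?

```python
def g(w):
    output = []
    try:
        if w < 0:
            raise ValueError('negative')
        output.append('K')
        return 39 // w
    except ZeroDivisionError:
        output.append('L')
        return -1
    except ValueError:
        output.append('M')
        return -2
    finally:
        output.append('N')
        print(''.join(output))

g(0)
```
KLN

w=0 causes ZeroDivisionError, caught, finally prints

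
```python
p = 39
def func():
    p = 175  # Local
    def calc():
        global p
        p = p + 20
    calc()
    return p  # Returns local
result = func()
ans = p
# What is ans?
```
59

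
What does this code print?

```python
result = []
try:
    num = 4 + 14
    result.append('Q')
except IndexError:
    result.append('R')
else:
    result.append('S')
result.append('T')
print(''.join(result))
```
QST

else block runs when no exception occurs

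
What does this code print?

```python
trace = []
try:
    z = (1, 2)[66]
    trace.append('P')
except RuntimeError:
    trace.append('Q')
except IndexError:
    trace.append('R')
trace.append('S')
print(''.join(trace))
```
RS

IndexError is caught by its specific handler, not RuntimeError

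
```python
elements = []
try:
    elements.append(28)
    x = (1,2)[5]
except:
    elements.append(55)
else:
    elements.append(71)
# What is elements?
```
[28, 55]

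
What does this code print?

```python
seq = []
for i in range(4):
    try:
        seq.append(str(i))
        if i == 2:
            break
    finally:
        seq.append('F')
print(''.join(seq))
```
0F1F2F

finally runs even when breaking out of loop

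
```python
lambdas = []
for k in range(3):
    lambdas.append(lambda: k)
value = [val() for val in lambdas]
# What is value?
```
[2, 2, 2]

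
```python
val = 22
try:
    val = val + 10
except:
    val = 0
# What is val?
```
32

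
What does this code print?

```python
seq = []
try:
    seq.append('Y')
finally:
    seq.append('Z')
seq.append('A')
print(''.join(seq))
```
YZA

try/finally without except, no exception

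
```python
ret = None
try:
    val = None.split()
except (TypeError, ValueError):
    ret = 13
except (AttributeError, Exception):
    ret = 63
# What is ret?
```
63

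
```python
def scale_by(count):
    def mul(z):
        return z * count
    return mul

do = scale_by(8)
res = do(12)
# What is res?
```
96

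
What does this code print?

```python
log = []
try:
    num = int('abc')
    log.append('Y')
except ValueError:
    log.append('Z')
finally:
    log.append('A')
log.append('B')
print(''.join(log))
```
ZAB

finally always runs, even after exception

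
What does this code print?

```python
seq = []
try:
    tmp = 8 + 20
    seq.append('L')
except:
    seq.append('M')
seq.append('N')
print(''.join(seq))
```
LN

No exception, try block completes normally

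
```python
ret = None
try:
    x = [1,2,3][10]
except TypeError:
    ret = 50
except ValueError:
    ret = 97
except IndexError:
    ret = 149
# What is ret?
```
149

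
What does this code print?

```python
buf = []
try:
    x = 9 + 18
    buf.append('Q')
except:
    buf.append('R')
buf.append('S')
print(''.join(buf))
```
QS

No exception, try block completes normally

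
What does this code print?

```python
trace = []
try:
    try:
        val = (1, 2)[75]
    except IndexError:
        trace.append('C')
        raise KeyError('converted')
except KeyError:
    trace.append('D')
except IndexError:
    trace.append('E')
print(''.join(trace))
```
CD

New KeyError raised, caught by outer KeyError handler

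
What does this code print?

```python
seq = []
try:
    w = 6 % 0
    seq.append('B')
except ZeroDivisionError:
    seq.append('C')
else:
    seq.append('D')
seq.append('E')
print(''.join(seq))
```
CE

else block skipped when exception is caught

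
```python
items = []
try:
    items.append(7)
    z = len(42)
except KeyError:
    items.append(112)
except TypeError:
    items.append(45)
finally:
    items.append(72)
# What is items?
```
[7, 45, 72]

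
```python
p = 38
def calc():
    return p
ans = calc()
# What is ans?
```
38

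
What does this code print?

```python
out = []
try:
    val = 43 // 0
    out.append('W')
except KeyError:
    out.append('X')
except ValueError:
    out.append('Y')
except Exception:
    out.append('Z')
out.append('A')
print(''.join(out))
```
ZA

ZeroDivisionError not specifically caught, falls to Exception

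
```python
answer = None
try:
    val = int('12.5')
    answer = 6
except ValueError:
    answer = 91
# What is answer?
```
91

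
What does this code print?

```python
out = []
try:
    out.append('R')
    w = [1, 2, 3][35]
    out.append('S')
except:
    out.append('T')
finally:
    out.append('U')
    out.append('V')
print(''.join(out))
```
RTUV

Code before exception runs, then except, then all of finally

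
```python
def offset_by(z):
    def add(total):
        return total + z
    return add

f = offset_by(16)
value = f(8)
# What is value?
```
24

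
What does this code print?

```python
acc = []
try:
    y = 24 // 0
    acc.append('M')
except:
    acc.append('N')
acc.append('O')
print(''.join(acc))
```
NO

Exception raised in try, caught by bare except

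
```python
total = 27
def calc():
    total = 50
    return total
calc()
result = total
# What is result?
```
27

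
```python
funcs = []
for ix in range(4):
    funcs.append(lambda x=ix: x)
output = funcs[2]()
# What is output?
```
2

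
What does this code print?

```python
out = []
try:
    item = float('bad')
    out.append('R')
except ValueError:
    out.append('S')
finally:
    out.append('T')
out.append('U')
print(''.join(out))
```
STU

finally always runs, even after exception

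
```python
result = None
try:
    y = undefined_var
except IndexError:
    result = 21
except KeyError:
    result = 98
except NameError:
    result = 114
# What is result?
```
114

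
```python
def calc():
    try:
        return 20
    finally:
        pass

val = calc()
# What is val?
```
20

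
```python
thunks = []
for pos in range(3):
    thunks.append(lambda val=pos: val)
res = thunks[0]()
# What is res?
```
0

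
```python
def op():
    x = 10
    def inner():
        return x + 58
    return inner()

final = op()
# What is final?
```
68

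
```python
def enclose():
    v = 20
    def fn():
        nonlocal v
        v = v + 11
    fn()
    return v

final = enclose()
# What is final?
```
31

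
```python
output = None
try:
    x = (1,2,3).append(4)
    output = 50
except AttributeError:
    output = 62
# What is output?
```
62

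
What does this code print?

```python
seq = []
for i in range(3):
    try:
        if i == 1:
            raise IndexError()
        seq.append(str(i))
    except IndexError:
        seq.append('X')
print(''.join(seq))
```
0X2

Exception on i=1 caught, loop continues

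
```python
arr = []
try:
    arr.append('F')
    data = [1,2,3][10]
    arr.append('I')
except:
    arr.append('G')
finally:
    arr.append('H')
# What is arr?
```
['F', 'G', 'H']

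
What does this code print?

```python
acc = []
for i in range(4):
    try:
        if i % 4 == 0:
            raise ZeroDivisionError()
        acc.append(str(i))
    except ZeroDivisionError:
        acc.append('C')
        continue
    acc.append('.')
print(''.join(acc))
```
C1.2.3.

continue in except skips rest of loop body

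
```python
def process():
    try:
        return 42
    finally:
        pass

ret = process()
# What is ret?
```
42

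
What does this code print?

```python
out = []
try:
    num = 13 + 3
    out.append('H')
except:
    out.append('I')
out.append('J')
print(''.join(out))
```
HJ

No exception, try block completes normally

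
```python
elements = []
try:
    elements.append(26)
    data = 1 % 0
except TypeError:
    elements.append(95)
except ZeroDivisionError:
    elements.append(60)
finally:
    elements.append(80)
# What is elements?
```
[26, 60, 80]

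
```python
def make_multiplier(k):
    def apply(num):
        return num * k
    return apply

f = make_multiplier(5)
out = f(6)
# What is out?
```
30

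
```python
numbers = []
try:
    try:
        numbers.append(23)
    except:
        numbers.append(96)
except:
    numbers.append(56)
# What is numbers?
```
[23]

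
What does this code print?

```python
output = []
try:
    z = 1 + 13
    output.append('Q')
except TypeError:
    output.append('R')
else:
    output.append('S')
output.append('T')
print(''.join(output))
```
QST

else block runs when no exception occurs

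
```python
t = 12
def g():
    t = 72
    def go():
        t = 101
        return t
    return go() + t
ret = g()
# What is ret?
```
173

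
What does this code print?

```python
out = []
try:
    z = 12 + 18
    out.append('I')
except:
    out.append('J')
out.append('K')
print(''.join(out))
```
IK

No exception, try block completes normally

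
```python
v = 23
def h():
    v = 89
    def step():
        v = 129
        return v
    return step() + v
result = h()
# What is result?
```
218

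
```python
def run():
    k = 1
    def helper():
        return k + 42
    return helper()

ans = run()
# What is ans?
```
43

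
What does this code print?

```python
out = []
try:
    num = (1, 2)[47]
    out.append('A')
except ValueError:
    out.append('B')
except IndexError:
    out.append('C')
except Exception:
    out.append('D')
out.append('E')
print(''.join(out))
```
CE

IndexError matches before generic Exception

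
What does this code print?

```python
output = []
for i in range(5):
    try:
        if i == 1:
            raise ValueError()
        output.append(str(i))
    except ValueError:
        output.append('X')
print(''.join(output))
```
0X234

Exception on i=1 caught, loop continues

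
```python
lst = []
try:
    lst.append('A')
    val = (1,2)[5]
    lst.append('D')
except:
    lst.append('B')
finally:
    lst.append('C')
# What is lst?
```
['A', 'B', 'C']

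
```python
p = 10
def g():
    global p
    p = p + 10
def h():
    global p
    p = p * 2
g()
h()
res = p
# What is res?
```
40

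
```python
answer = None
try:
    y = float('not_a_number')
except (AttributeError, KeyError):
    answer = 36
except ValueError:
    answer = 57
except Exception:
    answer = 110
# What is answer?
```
57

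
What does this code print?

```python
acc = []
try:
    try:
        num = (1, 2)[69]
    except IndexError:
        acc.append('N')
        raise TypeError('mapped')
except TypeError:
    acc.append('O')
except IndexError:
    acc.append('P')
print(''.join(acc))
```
NO

New TypeError raised, caught by outer TypeError handler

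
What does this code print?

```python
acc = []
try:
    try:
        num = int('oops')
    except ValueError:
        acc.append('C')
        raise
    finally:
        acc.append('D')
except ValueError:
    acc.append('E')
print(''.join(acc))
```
CDE

finally runs before re-raised exception propagates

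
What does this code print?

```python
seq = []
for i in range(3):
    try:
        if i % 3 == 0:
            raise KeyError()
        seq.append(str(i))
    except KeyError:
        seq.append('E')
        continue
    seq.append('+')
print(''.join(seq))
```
E1+2+

continue in except skips rest of loop body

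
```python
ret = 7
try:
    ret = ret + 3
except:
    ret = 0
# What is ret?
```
10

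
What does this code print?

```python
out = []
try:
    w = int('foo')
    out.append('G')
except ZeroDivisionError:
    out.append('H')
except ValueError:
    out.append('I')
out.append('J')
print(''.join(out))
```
IJ

ValueError is caught by its specific handler, not ZeroDivisionError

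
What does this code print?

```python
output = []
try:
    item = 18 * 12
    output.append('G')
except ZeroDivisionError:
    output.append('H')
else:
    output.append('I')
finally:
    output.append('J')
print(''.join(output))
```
GIJ

else runs before finally when no exception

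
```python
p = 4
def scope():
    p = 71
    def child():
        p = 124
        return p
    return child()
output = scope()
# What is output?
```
124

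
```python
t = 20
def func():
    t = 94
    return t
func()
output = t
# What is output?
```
20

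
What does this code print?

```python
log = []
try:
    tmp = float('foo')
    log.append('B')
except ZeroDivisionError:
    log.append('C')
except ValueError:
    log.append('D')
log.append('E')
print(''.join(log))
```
DE

ValueError is caught by its specific handler, not ZeroDivisionError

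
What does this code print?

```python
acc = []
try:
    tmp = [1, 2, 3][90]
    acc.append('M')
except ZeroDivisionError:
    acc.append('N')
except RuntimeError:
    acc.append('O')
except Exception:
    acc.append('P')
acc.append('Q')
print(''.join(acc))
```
PQ

IndexError not specifically caught, falls to Exception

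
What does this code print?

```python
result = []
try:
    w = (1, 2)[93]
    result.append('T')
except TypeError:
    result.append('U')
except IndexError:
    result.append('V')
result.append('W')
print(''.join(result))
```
VW

IndexError is caught by its specific handler, not TypeError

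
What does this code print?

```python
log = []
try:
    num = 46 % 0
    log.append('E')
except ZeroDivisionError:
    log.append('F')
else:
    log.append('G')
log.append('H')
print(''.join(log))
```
FH

else block skipped when exception is caught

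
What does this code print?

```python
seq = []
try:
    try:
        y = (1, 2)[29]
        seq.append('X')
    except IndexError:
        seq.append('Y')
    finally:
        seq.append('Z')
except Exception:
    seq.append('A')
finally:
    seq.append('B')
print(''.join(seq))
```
YZB

Both finally blocks run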